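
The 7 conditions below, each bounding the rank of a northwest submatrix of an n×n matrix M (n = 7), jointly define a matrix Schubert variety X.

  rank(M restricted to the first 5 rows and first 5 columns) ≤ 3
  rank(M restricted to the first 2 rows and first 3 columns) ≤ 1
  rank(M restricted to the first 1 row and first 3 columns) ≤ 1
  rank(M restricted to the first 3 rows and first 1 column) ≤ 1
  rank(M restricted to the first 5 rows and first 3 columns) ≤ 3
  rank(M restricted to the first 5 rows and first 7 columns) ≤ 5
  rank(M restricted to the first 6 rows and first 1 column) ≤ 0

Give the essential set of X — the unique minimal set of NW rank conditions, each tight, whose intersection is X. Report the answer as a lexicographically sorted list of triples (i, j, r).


Propagating the 7 rank bounds to every northwest block:

  row 1: 0 1 1 1 1 1 1
  row 2: 0 1 1 2 2 2 2
  row 3: 0 1 2 3 3 3 3
  row 4: 0 1 2 3 3 4 4
  row 5: 0 1 2 3 3 4 5
  row 6: 0 1 2 3 4 5 6
  row 7: 1 2 3 4 5 6 7

second differences of R give the permutation w = (2, 4, 3, 6, 7, 5, 1).

|D(w)|=9, |Ess(w)|=3:

[(2, 3, 1), (5, 5, 3), (6, 1, 0)]


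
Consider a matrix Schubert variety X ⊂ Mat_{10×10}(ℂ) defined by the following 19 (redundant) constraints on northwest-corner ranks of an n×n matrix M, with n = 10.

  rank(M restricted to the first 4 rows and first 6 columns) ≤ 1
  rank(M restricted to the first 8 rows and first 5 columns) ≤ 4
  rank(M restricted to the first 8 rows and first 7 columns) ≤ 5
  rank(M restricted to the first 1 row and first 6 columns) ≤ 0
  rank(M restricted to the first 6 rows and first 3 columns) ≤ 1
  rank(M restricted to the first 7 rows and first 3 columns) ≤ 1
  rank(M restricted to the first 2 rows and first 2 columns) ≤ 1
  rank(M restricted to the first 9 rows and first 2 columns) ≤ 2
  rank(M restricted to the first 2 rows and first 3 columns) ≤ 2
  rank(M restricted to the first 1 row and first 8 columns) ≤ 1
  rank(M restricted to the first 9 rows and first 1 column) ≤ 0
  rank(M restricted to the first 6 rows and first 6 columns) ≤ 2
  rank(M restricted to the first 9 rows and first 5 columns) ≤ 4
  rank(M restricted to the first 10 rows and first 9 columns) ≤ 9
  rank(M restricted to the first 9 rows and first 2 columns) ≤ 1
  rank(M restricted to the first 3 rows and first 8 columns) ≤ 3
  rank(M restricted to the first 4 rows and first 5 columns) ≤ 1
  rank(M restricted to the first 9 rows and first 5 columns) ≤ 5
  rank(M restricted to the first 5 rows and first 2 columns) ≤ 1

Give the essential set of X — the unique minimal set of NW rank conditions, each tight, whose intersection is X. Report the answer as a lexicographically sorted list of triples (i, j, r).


Rank table r_w(10×10) implied by the 19 constraints:

  R[1]: 0  0  0  0  0  0  1  1  1  1
  R[2]: 0  1  1  1  1  1  2  2  2  2
  R[3]: 0  1  1  1  1  1  2  3  3  3
  R[4]: 0  1  1  1  1  1  2  3  4  4
  R[5]: 0  1  1  2  2  2  3  4  5  5
  R[6]: 0  1  1  2  2  2  3  4  5  6
  R[7]: 0  1  1  2  3  3  4  5  6  7
  R[8]: 0  1  2  3  4  4  5  6  7  8
  R[9]: 0  1  2  3  4  5  6  7  8  9
  R[10]: 1  2  3  4  5  6  7  8  9  10

the unique w with this rank table is (7, 2, 8, 9, 4, 10, 5, 3, 6, 1).

Fulton essential set (5 of the 27 Rothe cells):

[(1, 6, 0), (4, 6, 1), (6, 6, 2), (7, 3, 1), (9, 1, 0)]


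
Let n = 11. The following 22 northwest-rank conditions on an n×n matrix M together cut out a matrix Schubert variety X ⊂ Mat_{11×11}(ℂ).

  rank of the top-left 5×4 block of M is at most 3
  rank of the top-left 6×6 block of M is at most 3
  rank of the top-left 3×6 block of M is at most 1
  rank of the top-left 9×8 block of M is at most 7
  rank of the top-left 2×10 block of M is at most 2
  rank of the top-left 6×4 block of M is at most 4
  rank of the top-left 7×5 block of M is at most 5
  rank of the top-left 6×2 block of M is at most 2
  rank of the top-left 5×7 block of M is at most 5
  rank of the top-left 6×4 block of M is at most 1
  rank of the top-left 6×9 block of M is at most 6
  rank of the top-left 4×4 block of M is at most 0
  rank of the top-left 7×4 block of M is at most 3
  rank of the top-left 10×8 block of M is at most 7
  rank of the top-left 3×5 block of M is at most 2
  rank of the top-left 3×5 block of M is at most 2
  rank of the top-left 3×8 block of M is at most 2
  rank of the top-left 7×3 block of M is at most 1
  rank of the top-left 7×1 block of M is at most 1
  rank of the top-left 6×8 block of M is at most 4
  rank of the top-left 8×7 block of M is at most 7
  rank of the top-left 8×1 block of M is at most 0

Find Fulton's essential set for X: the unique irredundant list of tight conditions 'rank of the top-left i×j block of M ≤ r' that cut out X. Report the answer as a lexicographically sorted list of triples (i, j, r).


Computing R[i][j] = min implied NW-rank bound (n=11, 22 conditions):

  R[1]: 0  0  0  0  1  1  1  1  1  1  1
  R[2]: 0  0  0  0  1  1  2  2  2  2  2
  R[3]: 0  0  0  0  1  1  2  2  3  3  3
  R[4]: 0  0  0  0  1  2  3  3  4  4  4
  R[5]: 0  1  1  1  2  3  4  4  5  5  5
  R[6]: 0  1  1  1  2  3  4  4  5  6  6
  R[7]: 0  1  1  2  3  4  5  5  6  7  7
  R[8]: 0  1  2  3  4  5  6  6  7  8  8
  R[9]: 1  2  3  4  5  6  7  7  8  9  9
  R[10]: 1  2  3  4  5  6  7  7  8  9  10
  R[11]: 1  2  3  4  5  6  7  8  9  10  11

giving w = (5, 7, 9, 6, 2, 10, 4, 3, 1, 11, 8) via Δ²R.

|D(w)|=28, |Ess(w)|=8:

[(3, 6, 1), (3, 8, 2), (4, 4, 0), (6, 4, 1), (6, 8, 4), (7, 3, 1), (8, 1, 0), (10, 8, 7)]


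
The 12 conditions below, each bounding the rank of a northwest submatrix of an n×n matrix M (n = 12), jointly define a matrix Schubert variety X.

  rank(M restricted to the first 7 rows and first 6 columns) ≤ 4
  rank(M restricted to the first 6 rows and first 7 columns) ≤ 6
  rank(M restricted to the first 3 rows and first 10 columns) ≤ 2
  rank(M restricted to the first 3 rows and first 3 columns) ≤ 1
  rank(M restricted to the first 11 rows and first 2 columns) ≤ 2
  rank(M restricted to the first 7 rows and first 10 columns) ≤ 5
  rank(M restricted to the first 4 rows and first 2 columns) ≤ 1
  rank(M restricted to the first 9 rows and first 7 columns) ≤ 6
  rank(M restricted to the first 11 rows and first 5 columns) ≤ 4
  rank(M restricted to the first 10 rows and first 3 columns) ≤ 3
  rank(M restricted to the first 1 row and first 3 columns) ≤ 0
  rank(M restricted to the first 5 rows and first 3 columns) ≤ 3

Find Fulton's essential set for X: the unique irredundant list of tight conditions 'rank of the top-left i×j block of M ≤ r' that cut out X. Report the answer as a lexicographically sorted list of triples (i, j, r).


Computing R[i][j] = min implied NW-rank bound (n=12, 12 conditions):

  0, 0, 0, 1, 1, 1, 1, 1, 1, 1, 1, 1
  1, 1, 1, 2, 2, 2, 2, 2, 2, 2, 2, 2
  1, 1, 1, 2, 2, 2, 2, 2, 2, 2, 3, 3
  1, 1, 2, 3, 3, 3, 3, 3, 3, 3, 4, 4
  1, 2, 3, 4, 4, 4, 4, 4, 4, 4, 5, 5
  1, 2, 3, 4, 4, 4, 5, 5, 5, 5, 6, 6
  1, 2, 3, 4, 4, 4, 5, 5, 5, 5, 6, 7
  1, 2, 3, 4, 4, 5, 6, 6, 6, 6, 7, 8
  1, 2, 3, 4, 4, 5, 6, 7, 7, 7, 8, 9
  1, 2, 3, 4, 4, 5, 6, 7, 8, 8, 9, 10
  1, 2, 3, 4, 4, 5, 6, 7, 8, 9, 10, 11
  1, 2, 3, 4, 5, 6, 7, 8, 9, 10, 11, 12

reading off 1-entries of Δ²R: w = (4, 1, 11, 3, 2, 7, 12, 6, 8, 9, 10, 5).

Rothe diagram D(w) (23 cells), 7 SE-corners (essential conditions):

[(1, 3, 0), (3, 3, 1), (3, 10, 2), (4, 2, 1), (7, 6, 4), (7, 10, 5), (11, 5, 4)]


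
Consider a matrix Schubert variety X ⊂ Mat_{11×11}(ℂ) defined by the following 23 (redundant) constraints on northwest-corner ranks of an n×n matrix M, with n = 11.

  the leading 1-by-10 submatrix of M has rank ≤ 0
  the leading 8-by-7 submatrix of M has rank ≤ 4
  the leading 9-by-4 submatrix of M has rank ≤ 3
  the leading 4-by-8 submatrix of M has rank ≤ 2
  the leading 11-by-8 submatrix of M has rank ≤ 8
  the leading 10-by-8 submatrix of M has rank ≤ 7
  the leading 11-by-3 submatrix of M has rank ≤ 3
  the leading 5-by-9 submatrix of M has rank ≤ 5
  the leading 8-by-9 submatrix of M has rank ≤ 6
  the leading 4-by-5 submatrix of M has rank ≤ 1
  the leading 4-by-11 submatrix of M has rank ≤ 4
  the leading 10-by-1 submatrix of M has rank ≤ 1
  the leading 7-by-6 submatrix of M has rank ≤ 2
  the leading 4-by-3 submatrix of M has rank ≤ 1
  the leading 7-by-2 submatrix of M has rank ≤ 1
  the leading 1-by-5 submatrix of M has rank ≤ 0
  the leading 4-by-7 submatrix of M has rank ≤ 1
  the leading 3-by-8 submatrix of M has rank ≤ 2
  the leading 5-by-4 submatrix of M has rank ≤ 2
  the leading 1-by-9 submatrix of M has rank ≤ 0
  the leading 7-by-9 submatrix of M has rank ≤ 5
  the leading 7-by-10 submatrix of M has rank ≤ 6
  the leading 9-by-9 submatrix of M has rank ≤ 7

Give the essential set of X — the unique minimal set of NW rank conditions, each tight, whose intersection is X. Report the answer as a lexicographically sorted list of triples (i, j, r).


Computing R[i][j] = min implied NW-rank bound (n=11, 23 conditions):

  i=1: 0, 0, 0, 0, 0, 0, 0, 0, 0, 0, 1
  i=2: 1, 1, 1, 1, 1, 1, 1, 1, 1, 1, 2
  i=3: 1, 1, 1, 1, 1, 1, 1, 2, 2, 2, 3
  i=4: 1, 1, 1, 1, 1, 1, 1, 2, 3, 3, 4
  i=5: 1, 1, 2, 2, 2, 2, 2, 3, 4, 4, 5
  i=6: 1, 1, 2, 2, 2, 2, 3, 4, 5, 5, 6
  i=7: 1, 1, 2, 2, 2, 2, 3, 4, 5, 6, 7
  i=8: 1, 2, 3, 3, 3, 3, 4, 5, 6, 7, 8
  i=9: 1, 2, 3, 3, 4, 4, 5, 6, 7, 8, 9
  i=10: 1, 2, 3, 4, 5, 5, 6, 7, 8, 9, 10
  i=11: 1, 2, 3, 4, 5, 6, 7, 8, 9, 10, 11

the unique w with this rank table is (11, 1, 8, 9, 3, 7, 10, 2, 5, 4, 6).

Rothe diagram D(w) (32 cells), 5 SE-corners (essential conditions):

[(1, 10, 0), (4, 7, 1), (7, 2, 1), (7, 6, 2), (9, 4, 3)]


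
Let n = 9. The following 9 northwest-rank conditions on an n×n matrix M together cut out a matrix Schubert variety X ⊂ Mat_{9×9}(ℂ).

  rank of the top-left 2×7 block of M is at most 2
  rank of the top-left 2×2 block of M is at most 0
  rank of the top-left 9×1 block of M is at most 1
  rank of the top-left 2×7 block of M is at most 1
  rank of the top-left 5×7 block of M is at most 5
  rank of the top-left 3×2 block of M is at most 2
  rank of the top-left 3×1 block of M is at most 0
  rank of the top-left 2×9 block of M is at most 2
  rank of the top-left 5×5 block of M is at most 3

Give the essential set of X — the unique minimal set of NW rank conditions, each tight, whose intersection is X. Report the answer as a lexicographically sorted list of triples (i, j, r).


Propagating the 9 rank bounds to every northwest block:

  0 0 1 1 1 1 1 1 1
  0 0 1 1 1 1 1 2 2
  0 1 2 2 2 2 2 3 3
  1 2 3 3 3 3 3 4 4
  1 2 3 3 3 4 4 5 5
  1 2 3 4 4 5 5 6 6
  1 2 3 4 5 6 6 7 7
  1 2 3 4 5 6 7 8 8
  1 2 3 4 5 6 7 8 9

so w = (3, 8, 2, 1, 6, 4, 5, 7, 9).

D(w) has 11 cells with 4 SE-corners; essential set:

[(2, 2, 0), (2, 7, 1), (3, 1, 0), (5, 5, 3)]


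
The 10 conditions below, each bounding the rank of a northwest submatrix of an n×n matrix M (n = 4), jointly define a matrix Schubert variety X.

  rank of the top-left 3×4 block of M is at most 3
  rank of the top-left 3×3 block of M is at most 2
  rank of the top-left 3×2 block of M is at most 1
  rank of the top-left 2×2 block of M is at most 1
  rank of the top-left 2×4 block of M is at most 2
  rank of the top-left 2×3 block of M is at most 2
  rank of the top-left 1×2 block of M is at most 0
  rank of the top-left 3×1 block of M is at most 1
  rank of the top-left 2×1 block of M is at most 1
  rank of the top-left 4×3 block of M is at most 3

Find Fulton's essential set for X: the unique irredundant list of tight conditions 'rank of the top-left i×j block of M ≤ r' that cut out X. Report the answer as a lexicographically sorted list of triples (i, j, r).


Rank table r_w(4×4) implied by the 10 constraints:

  R[1]: 0, 0, 1, 1
  R[2]: 1, 1, 2, 2
  R[3]: 1, 1, 2, 3
  R[4]: 1, 2, 3, 4

the unique w with this rank table is (3, 1, 4, 2).

2 SE-corners of the 3-cell Rothe diagram give Ess(w):

[(1, 2, 0), (3, 2, 1)]


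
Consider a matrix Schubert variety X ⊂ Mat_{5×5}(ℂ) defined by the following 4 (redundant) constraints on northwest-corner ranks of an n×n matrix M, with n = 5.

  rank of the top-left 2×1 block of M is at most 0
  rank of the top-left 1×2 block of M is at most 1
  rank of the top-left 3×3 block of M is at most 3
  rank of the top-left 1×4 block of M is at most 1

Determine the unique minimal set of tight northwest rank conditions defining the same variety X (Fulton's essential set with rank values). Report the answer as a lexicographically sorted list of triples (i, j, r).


The tightest implied rank at each (i,j), from the 4 conditions:

  R[1]: 0 | 1 | 1 | 1 | 1
  R[2]: 0 | 1 | 2 | 2 | 2
  R[3]: 1 | 2 | 3 | 3 | 3
  R[4]: 1 | 2 | 3 | 4 | 4
  R[5]: 1 | 2 | 3 | 4 | 5

reading off 1-entries of Δ²R: w = (2, 3, 1, 4, 5).

1 SE-corner of the 2-cell Rothe diagram gives Ess(w):

[(2, 1, 0)]


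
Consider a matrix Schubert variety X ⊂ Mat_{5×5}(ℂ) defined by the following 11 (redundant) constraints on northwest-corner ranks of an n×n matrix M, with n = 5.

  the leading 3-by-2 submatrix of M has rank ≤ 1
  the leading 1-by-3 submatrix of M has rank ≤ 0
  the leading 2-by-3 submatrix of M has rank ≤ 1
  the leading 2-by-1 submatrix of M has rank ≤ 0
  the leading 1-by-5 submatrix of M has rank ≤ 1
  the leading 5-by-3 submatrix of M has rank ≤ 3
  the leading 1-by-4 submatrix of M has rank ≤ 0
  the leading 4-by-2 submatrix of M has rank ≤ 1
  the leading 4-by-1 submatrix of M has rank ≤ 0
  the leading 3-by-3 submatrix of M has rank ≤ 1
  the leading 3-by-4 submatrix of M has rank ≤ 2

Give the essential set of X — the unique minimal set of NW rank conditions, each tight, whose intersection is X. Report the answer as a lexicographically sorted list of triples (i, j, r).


Reconstructing r_w from the 11 given conditions:

  0  0  0  0  1
  0  1  1  1  2
  0  1  1  2  3
  0  1  2  3  4
  1  2  3  4  5

so w = (5, 2, 4, 3, 1).

Fulton essential set (3 of the 8 Rothe cells):

[(1, 4, 0), (3, 3, 1), (4, 1, 0)]


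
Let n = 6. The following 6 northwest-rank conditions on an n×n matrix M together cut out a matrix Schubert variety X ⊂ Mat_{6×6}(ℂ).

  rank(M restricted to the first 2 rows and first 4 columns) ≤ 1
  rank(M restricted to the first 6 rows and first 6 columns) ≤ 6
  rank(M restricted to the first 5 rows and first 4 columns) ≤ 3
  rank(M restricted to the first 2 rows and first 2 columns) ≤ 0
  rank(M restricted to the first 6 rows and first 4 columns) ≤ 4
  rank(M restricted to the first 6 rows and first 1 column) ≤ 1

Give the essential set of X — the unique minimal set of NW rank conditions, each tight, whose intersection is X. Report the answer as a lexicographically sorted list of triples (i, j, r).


Reconstructing r_w from the 6 given conditions:

  i=1: 0 | 0 | 1 | 1 | 1 | 1
  i=2: 0 | 0 | 1 | 1 | 2 | 2
  i=3: 1 | 1 | 2 | 2 | 3 | 3
  i=4: 1 | 2 | 3 | 3 | 4 | 4
  i=5: 1 | 2 | 3 | 3 | 4 | 5
  i=6: 1 | 2 | 3 | 4 | 5 | 6

so w = (3, 5, 1, 2, 6, 4).

ℓ(w)=6; the 3 essential cells (i,j,r):

[(2, 2, 0), (2, 4, 1), (5, 4, 3)]


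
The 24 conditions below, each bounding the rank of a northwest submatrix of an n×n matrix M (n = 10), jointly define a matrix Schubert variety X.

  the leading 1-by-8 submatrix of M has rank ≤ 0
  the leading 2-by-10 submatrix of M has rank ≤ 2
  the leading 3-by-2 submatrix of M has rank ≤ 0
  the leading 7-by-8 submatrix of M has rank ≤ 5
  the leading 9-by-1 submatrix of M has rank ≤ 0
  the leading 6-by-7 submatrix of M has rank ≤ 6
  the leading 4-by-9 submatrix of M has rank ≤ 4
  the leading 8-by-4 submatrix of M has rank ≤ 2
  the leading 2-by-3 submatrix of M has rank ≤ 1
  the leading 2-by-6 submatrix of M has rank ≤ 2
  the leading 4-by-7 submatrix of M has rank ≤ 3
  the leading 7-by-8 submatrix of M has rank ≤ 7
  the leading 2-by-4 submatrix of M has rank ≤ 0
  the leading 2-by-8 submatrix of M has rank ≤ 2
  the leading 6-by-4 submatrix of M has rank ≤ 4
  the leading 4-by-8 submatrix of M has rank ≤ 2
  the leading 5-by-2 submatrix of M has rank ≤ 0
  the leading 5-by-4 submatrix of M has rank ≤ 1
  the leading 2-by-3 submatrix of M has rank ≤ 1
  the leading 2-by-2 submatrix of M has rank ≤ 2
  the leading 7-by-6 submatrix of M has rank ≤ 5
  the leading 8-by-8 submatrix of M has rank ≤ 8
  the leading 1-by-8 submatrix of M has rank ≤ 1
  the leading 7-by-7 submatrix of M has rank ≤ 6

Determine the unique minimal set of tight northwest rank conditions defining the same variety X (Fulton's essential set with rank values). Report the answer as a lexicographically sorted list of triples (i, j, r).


Propagating the 24 rank bounds to every northwest block:

  row 1: 0  0  0  0  0  0  0  0  1  1
  row 2: 0  0  0  0  1  1  1  1  2  2
  row 3: 0  0  1  1  2  2  2  2  3  3
  row 4: 0  0  1  1  2  2  2  2  3  4
  row 5: 0  0  1  1  2  3  3  3  4  5
  row 6: 0  1  2  2  3  4  4  4  5  6
  row 7: 0  1  2  2  3  4  5  5  6  7
  row 8: 0  1  2  2  3  4  5  6  7  8
  row 9: 0  1  2  3  4  5  6  7  8  9
  row 10: 1  2  3  4  5  6  7  8  9  10

the unique w with this rank table is (9, 5, 3, 10, 6, 2, 7, 8, 4, 1).

ℓ(w)=29; the 7 essential cells (i,j,r):

[(1, 8, 0), (2, 4, 0), (4, 8, 2), (5, 2, 0), (5, 4, 1), (8, 4, 2), (9, 1, 0)]


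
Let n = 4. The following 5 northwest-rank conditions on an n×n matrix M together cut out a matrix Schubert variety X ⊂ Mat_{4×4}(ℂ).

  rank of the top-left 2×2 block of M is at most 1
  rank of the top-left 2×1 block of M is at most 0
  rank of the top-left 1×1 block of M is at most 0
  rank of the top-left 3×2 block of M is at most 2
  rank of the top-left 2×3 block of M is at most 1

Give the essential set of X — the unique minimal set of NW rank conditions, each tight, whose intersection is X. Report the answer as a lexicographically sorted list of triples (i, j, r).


Rank table r_w(4×4) implied by the 5 constraints:

  row 1: 0 1 1 1
  row 2: 0 1 1 2
  row 3: 1 2 2 3
  row 4: 1 2 3 4

so w = (2, 4, 1, 3).

D(w) has 3 cells with 2 SE-corners; essential set:

[(2, 1, 0), (2, 3, 1)]


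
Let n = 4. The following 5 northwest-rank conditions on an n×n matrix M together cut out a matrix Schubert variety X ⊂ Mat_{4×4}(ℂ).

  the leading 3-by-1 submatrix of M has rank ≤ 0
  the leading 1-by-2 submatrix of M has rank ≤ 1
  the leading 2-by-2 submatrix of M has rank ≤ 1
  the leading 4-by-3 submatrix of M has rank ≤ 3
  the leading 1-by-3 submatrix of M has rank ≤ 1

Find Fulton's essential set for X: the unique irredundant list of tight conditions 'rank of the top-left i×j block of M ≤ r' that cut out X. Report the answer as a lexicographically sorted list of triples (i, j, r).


Rank table r_w(4×4) implied by the 5 constraints:

  i=1: 0, 1, 1, 1
  i=2: 0, 1, 2, 2
  i=3: 0, 1, 2, 3
  i=4: 1, 2, 3, 4

hence w(1..4) = (2, 3, 4, 1).

1 SE-corner of the 3-cell Rothe diagram gives Ess(w):

[(3, 1, 0)]


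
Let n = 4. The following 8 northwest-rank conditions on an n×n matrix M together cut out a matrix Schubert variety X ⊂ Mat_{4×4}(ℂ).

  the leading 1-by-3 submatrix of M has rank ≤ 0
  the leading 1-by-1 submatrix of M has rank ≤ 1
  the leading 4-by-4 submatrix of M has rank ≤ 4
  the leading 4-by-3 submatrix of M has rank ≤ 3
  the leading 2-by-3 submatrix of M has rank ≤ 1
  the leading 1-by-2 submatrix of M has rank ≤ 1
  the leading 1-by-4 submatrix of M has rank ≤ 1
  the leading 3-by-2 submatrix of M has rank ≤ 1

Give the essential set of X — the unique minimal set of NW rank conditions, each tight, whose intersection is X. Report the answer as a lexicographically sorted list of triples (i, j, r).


The tightest implied rank at each (i,j), from the 8 conditions:

  i=1: 0 0 0 1
  i=2: 1 1 1 2
  i=3: 1 1 2 3
  i=4: 1 2 3 4

the unique w with this rank table is (4, 1, 3, 2).

Rothe diagram D(w) (4 cells), 2 SE-corners (essential conditions):

[(1, 3, 0), (3, 2, 1)]


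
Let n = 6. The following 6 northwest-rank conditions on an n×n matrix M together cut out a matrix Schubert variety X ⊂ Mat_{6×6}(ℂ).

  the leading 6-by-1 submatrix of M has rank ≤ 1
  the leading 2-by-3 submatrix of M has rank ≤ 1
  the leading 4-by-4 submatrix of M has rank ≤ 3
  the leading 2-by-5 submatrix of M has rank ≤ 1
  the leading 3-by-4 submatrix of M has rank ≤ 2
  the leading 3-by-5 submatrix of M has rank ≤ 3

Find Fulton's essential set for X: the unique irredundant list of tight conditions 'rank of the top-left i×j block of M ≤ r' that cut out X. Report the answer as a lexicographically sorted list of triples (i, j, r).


Computing R[i][j] = min implied NW-rank bound (n=6, 6 conditions):

  1, 1, 1, 1, 1, 1
  1, 1, 1, 1, 1, 2
  1, 2, 2, 2, 2, 3
  1, 2, 3, 3, 3, 4
  1, 2, 3, 4, 4, 5
  1, 2, 3, 4, 5, 6

the unique w with this rank table is (1, 6, 2, 3, 4, 5).

D(w) has 4 cells with 1 SE-corner; essential set:

[(2, 5, 1)]


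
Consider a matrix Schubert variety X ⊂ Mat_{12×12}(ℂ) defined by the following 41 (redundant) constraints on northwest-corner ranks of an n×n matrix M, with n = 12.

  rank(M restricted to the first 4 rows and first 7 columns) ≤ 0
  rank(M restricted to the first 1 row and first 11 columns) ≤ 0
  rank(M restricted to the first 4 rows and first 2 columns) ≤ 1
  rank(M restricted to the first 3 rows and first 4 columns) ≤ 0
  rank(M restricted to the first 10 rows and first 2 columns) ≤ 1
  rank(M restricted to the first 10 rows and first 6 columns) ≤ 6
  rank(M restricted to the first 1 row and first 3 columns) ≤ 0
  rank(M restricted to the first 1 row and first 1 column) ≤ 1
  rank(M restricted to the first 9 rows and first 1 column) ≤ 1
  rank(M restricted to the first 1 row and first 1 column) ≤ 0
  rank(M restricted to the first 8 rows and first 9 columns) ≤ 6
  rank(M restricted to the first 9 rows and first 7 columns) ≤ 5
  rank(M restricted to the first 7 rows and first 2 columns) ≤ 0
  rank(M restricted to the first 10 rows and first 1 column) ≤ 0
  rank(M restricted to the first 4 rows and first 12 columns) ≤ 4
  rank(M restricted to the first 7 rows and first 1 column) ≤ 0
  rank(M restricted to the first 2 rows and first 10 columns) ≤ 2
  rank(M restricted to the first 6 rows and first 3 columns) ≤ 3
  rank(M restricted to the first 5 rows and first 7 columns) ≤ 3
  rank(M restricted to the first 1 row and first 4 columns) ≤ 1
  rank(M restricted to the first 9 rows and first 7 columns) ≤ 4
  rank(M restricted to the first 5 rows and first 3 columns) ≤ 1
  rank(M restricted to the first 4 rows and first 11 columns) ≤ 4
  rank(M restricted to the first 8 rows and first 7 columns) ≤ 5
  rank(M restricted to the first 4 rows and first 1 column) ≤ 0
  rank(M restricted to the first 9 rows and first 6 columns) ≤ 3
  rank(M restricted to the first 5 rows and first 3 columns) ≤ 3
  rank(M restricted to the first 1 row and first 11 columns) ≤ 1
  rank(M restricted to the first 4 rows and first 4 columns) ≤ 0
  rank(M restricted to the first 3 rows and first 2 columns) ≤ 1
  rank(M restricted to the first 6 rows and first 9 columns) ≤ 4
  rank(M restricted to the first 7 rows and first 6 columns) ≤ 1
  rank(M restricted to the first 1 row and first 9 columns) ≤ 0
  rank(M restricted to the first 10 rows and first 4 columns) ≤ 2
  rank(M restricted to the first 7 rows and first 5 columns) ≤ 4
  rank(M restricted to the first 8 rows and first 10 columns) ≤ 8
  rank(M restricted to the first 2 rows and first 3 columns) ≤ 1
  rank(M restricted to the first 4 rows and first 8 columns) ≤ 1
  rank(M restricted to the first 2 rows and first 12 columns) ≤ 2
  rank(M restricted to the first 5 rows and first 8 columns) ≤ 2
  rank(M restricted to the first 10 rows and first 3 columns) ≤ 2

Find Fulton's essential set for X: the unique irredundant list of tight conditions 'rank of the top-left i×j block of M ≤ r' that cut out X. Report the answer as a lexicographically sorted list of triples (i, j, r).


Propagating the 41 rank bounds to every northwest block:

  R[1]: 0 0 0 0 0 0 0 0 0 0 0 1
  R[2]: 0 0 0 0 0 0 0 1 1 1 1 2
  R[3]: 0 0 0 0 0 0 0 1 2 2 2 3
  R[4]: 0 0 0 0 0 0 0 1 2 3 3 4
  R[5]: 0 0 1 1 1 1 1 2 3 4 4 5
  R[6]: 0 0 1 1 1 1 2 3 4 5 5 6
  R[7]: 0 0 1 1 1 1 2 3 4 5 6 7
  R[8]: 0 1 2 2 2 2 3 4 5 6 7 8
  R[9]: 0 1 2 2 3 3 4 5 6 7 8 9
  R[10]: 0 1 2 2 3 4 5 6 7 8 9 10
  R[11]: 1 2 3 3 4 5 6 7 8 9 10 11
  R[12]: 1 2 3 4 5 6 7 8 9 10 11 12

hence w(1..12) = (12, 8, 9, 10, 3, 7, 11, 2, 5, 6, 1, 4).

Rothe diagram D(w) (49 cells), 6 SE-corners (essential conditions):

[(1, 11, 0), (4, 7, 0), (7, 2, 0), (7, 6, 1), (10, 1, 0), (10, 4, 2)]


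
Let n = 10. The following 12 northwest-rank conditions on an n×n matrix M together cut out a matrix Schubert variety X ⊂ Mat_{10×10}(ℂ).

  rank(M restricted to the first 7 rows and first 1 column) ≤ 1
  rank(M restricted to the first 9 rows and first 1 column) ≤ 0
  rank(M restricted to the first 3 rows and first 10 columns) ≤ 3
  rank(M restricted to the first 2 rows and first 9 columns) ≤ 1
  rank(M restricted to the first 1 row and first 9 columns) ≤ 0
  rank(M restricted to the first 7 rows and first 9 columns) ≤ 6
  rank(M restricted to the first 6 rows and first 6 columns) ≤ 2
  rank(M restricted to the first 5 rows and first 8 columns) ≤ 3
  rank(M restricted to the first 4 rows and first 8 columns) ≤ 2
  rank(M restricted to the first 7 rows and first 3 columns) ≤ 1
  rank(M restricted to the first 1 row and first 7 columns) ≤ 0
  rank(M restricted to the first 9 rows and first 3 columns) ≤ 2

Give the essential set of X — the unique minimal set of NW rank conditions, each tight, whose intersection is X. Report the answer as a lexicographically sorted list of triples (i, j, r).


The tightest implied rank at each (i,j), from the 12 conditions:

  R[1]: 0 0 0 0 0 0 0 0 0 1
  R[2]: 0 1 1 1 1 1 1 1 1 2
  R[3]: 0 1 1 2 2 2 2 2 2 3
  R[4]: 0 1 1 2 2 2 2 2 3 4
  R[5]: 0 1 1 2 2 2 3 3 4 5
  R[6]: 0 1 1 2 2 2 3 4 5 6
  R[7]: 0 1 1 2 3 3 4 5 6 7
  R[8]: 0 1 2 3 4 4 5 6 7 8
  R[9]: 0 1 2 3 4 5 6 7 8 9
  R[10]: 1 2 3 4 5 6 7 8 9 10

hence w(1..10) = (10, 2, 4, 9, 7, 8, 5, 3, 6, 1).

Rothe diagram D(w) (30 cells), 5 SE-corners (essential conditions):

[(1, 9, 0), (4, 8, 2), (6, 6, 2), (7, 3, 1), (9, 1, 0)]


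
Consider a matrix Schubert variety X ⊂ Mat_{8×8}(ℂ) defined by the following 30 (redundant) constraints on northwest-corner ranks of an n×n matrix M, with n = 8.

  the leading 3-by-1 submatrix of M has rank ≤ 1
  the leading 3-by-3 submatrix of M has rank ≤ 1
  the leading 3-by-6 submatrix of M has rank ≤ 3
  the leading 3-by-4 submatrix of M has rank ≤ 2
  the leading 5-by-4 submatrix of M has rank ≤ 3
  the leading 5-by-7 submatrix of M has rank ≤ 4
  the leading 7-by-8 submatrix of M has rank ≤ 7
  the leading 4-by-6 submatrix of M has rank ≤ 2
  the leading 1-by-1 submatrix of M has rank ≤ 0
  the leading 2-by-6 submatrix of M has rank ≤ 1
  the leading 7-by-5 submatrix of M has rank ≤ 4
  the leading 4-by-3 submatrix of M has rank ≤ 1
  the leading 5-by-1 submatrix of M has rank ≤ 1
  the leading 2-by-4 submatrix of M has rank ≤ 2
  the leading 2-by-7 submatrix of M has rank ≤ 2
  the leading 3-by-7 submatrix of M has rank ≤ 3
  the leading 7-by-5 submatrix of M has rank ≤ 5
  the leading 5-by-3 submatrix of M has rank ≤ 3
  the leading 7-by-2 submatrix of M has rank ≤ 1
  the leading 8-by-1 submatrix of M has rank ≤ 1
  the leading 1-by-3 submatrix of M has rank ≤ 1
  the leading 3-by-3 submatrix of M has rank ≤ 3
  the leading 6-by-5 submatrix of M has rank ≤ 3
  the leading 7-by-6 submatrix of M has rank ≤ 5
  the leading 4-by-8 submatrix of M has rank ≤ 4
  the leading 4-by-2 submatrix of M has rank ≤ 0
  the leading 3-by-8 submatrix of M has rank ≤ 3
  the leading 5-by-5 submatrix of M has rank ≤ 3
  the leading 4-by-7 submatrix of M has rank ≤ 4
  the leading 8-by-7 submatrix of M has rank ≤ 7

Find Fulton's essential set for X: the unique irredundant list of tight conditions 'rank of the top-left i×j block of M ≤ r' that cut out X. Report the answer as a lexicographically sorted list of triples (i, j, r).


Rank table r_w(8×8) implied by the 30 constraints:

  R[1]: 0 | 0 | 1 | 1 | 1 | 1 | 1 | 1
  R[2]: 0 | 0 | 1 | 1 | 1 | 1 | 2 | 2
  R[3]: 0 | 0 | 1 | 2 | 2 | 2 | 3 | 3
  R[4]: 0 | 0 | 1 | 2 | 2 | 2 | 3 | 4
  R[5]: 1 | 1 | 2 | 3 | 3 | 3 | 4 | 5
  R[6]: 1 | 1 | 2 | 3 | 3 | 4 | 5 | 6
  R[7]: 1 | 1 | 2 | 3 | 4 | 5 | 6 | 7
  R[8]: 1 | 2 | 3 | 4 | 5 | 6 | 7 | 8

reading off 1-entries of Δ²R: w = (3, 7, 4, 8, 1, 6, 5, 2).

Rothe diagram D(w) (16 cells), 5 SE-corners (essential conditions):

[(2, 6, 1), (4, 2, 0), (4, 6, 2), (6, 5, 3), (7, 2, 1)]


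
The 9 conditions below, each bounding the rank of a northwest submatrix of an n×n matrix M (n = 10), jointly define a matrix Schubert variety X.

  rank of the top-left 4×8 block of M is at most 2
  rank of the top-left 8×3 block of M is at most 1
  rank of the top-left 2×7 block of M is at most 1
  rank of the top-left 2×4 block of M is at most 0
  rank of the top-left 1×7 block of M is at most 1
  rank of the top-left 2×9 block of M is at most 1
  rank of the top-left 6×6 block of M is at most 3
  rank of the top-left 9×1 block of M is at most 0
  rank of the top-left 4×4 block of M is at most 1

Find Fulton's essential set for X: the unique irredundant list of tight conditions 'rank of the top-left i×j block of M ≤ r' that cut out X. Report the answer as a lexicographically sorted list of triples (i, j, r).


Recovering R(i,j) via the rank-extension bound from the 9 conditions:

  0 | 0 | 0 | 0 | 1 | 1 | 1 | 1 | 1 | 1
  0 | 0 | 0 | 0 | 1 | 1 | 1 | 1 | 1 | 2
  0 | 1 | 1 | 1 | 2 | 2 | 2 | 2 | 2 | 3
  0 | 1 | 1 | 1 | 2 | 2 | 2 | 2 | 3 | 4
  0 | 1 | 1 | 2 | 3 | 3 | 3 | 3 | 4 | 5
  0 | 1 | 1 | 2 | 3 | 3 | 4 | 4 | 5 | 6
  0 | 1 | 1 | 2 | 3 | 4 | 5 | 5 | 6 | 7
  0 | 1 | 1 | 2 | 3 | 4 | 5 | 6 | 7 | 8
  0 | 1 | 2 | 3 | 4 | 5 | 6 | 7 | 8 | 9
  1 | 2 | 3 | 4 | 5 | 6 | 7 | 8 | 9 | 10

the unique w with this rank table is (5, 10, 2, 9, 4, 7, 6, 8, 3, 1).

D(w) has 29 cells with 7 SE-corners; essential set:

[(2, 4, 0), (2, 9, 1), (4, 4, 1), (4, 8, 2), (6, 6, 3), (8, 3, 1), (9, 1, 0)]


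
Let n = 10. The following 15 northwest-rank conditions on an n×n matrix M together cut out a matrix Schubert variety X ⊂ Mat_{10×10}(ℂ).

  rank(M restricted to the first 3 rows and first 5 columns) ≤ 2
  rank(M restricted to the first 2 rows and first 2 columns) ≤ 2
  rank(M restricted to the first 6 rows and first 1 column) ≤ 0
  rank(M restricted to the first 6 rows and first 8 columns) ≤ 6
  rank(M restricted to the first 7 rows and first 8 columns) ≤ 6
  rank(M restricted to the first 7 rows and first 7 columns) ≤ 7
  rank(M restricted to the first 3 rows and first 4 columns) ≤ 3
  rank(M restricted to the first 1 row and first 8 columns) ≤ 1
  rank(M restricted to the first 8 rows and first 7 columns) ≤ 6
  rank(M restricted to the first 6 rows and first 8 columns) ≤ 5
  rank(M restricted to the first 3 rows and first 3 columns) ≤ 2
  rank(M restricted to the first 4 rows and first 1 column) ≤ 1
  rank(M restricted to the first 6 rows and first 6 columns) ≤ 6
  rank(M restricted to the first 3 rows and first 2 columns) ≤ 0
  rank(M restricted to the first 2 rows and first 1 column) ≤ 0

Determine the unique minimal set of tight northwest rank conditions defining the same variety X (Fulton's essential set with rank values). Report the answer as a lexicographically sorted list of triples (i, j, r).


Computing R[i][j] = min implied NW-rank bound (n=10, 15 conditions):

  row 1: 0  0  1  1  1  1  1  1  1  1
  row 2: 0  0  1  2  2  2  2  2  2  2
  row 3: 0  0  1  2  2  3  3  3  3  3
  row 4: 0  1  2  3  3  4  4  4  4  4
  row 5: 0  1  2  3  4  5  5  5  5  5
  row 6: 0  1  2  3  4  5  5  5  6  6
  row 7: 1  2  3  4  5  6  6  6  7  7
  row 8: 1  2  3  4  5  6  6  7  8  8
  row 9: 1  2  3  4  5  6  7  8  9  9
  row 10: 1  2  3  4  5  6  7  8  9  10

so w = (3, 4, 6, 2, 5, 9, 1, 8, 7, 10).

Fulton essential set (5 of the 13 Rothe cells):

[(3, 2, 0), (3, 5, 2), (6, 1, 0), (6, 8, 5), (8, 7, 6)]


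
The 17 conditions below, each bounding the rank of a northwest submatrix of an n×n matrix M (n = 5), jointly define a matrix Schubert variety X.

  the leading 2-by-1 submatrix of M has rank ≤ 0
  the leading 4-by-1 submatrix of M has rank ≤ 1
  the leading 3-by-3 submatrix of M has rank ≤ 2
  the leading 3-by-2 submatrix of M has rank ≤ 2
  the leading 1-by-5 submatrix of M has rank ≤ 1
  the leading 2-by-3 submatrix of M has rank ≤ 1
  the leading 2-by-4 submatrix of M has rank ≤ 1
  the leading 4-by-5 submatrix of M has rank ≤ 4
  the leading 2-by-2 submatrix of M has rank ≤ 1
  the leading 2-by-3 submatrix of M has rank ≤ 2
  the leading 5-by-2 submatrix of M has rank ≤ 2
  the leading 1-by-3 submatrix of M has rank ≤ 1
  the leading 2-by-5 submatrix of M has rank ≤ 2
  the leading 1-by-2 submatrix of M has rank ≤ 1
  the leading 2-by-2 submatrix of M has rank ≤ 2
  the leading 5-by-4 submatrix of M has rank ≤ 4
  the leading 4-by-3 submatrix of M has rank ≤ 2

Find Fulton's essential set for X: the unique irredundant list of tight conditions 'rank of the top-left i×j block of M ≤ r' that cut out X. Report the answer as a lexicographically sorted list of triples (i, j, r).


Recovering R(i,j) via the rank-extension bound from the 17 conditions:

  i=1: 0  1  1  1  1
  i=2: 0  1  1  1  2
  i=3: 1  2  2  2  3
  i=4: 1  2  2  3  4
  i=5: 1  2  3  4  5

the unique w with this rank table is (2, 5, 1, 4, 3).

3 SE-corners of the 5-cell Rothe diagram give Ess(w):

[(2, 1, 0), (2, 4, 1), (4, 3, 2)]


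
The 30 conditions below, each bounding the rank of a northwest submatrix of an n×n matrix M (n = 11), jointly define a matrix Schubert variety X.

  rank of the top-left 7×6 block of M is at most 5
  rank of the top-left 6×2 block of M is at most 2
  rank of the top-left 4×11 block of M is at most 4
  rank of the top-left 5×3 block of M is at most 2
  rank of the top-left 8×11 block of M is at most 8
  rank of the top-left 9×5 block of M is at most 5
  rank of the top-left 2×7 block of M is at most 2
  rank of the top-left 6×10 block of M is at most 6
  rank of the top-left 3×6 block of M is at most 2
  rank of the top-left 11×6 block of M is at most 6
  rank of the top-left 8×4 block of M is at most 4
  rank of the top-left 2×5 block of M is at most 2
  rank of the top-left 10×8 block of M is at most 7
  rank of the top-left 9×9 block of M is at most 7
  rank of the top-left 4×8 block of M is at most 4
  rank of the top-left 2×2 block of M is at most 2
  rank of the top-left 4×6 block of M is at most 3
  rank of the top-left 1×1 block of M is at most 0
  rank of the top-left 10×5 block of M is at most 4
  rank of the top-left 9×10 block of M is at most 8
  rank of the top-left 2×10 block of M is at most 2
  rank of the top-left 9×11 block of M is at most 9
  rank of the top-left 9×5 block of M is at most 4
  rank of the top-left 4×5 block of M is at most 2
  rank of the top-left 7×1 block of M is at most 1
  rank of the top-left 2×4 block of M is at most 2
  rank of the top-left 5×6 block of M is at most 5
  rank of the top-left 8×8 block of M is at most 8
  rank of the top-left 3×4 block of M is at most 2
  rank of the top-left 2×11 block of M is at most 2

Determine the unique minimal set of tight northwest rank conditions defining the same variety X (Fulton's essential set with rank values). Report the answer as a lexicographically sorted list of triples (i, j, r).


Computing R[i][j] = min implied NW-rank bound (n=11, 30 conditions):

  0, 1, 1, 1, 1, 1, 1, 1, 1, 1, 1
  1, 2, 2, 2, 2, 2, 2, 2, 2, 2, 2
  1, 2, 2, 2, 2, 2, 3, 3, 3, 3, 3
  1, 2, 2, 2, 2, 3, 4, 4, 4, 4, 4
  1, 2, 2, 3, 3, 4, 5, 5, 5, 5, 5
  1, 2, 3, 4, 4, 5, 6, 6, 6, 6, 6
  1, 2, 3, 4, 4, 5, 6, 7, 7, 7, 7
  1, 2, 3, 4, 4, 5, 6, 7, 7, 8, 8
  1, 2, 3, 4, 4, 5, 6, 7, 7, 8, 9
  1, 2, 3, 4, 4, 5, 6, 7, 8, 9, 10
  1, 2, 3, 4, 5, 6, 7, 8, 9, 10, 11

hence w(1..11) = (2, 1, 7, 6, 4, 3, 8, 10, 11, 9, 5).

ℓ(w)=15; the 6 essential cells (i,j,r):

[(1, 1, 0), (3, 6, 2), (4, 5, 2), (5, 3, 2), (9, 9, 7), (10, 5, 4)]


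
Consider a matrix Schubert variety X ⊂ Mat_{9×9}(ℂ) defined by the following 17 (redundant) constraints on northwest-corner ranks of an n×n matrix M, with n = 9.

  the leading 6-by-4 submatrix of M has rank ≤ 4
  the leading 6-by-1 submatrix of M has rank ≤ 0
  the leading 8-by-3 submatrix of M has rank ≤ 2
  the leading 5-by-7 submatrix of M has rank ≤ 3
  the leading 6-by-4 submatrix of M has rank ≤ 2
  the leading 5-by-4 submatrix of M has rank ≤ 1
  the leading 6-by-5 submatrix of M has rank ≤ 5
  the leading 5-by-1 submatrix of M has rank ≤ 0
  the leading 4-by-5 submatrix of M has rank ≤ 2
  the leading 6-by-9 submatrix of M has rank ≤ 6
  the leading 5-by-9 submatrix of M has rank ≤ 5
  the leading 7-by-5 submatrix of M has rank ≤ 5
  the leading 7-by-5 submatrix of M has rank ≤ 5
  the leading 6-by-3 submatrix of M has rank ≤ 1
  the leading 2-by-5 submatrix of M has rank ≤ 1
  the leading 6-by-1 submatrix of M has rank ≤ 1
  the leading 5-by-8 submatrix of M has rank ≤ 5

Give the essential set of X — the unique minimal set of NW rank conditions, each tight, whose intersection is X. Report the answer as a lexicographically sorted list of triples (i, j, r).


The tightest implied rank at each (i,j), from the 17 conditions:

  row 1: 0 1 1 1 1 1 1 1 1
  row 2: 0 1 1 1 1 2 2 2 2
  row 3: 0 1 1 1 2 3 3 3 3
  row 4: 0 1 1 1 2 3 3 4 4
  row 5: 0 1 1 1 2 3 3 4 5
  row 6: 0 1 1 2 3 4 4 5 6
  row 7: 1 2 2 3 4 5 5 6 7
  row 8: 1 2 2 3 4 5 6 7 8
  row 9: 1 2 3 4 5 6 7 8 9

reading off 1-entries of Δ²R: w = (2, 6, 5, 8, 9, 4, 1, 7, 3).

Rothe diagram D(w) (19 cells), 6 SE-corners (essential conditions):

[(2, 5, 1), (5, 4, 1), (5, 7, 3), (6, 1, 0), (6, 3, 1), (8, 3, 2)]


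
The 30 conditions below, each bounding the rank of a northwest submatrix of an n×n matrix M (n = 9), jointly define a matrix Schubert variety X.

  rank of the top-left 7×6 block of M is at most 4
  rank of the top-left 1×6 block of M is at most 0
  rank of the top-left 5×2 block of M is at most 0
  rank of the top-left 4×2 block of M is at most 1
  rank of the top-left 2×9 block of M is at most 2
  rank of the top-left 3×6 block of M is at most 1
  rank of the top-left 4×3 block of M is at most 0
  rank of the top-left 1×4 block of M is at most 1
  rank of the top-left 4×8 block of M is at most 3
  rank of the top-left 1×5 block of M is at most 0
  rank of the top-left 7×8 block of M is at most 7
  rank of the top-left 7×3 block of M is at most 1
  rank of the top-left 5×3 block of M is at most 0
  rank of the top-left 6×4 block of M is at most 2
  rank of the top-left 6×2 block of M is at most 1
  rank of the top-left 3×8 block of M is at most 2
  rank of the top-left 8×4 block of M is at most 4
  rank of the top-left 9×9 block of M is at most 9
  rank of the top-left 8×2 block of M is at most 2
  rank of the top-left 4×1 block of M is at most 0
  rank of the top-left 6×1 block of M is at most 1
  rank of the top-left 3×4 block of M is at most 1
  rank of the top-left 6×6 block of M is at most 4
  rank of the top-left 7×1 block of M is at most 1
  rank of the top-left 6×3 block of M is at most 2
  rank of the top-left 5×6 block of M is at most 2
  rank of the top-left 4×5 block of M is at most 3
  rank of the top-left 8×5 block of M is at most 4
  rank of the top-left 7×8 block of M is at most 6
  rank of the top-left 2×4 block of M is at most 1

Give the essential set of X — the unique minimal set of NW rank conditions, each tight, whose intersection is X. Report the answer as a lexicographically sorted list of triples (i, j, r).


Computing R[i][j] = min implied NW-rank bound (n=9, 30 conditions):

  R[1]: 0 0 0 0 0 0 1 1 1
  R[2]: 0 0 0 1 1 1 2 2 2
  R[3]: 0 0 0 1 1 1 2 2 3
  R[4]: 0 0 0 1 2 2 3 3 4
  R[5]: 0 0 0 1 2 2 3 4 5
  R[6]: 1 1 1 2 3 3 4 5 6
  R[7]: 1 1 1 2 3 4 5 6 7
  R[8]: 1 2 2 3 4 5 6 7 8
  R[9]: 1 2 3 4 5 6 7 8 9

second differences of R give the permutation w = (7, 4, 9, 5, 8, 1, 6, 2, 3).

ℓ(w)=24; the 6 essential cells (i,j,r):

[(1, 6, 0), (3, 6, 1), (3, 8, 2), (5, 3, 0), (5, 6, 2), (7, 3, 1)]
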